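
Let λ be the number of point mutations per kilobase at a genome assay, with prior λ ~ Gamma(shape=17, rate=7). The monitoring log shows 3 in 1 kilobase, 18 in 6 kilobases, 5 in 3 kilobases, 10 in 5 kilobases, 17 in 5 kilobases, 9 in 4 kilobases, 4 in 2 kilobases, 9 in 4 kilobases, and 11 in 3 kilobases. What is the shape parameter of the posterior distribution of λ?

Total count: 3 + 18 + 5 + 10 + 17 + 9 + 4 + 9 + 11 = 86.
Total exposure: 1 + 6 + 3 + 5 + 5 + 4 + 2 + 4 + 3 = 33 kilobases.
By Gamma–Poisson conjugacy, the posterior is Gamma(α + Σx, β + Σt) = Gamma(17 + 86, 7 + 33) = Gamma(103, 40).

103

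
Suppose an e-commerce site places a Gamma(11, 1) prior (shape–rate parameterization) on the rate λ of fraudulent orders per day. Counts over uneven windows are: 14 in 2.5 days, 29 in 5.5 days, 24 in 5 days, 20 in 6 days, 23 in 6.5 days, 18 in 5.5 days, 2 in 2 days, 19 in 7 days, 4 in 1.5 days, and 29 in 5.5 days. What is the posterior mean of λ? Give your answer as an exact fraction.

Total count: 14 + 29 + 24 + 20 + 23 + 18 + 2 + 19 + 4 + 29 = 182.
Total exposure: 2.5 + 5.5 + 5 + 6 + 6.5 + 5.5 + 2 + 7 + 1.5 + 5.5 = 47 days.
Conjugate update: add total count to the shape and total exposure to the rate, giving Gamma(193, 48).
Posterior mean = α'/β' = 193/48.

193/48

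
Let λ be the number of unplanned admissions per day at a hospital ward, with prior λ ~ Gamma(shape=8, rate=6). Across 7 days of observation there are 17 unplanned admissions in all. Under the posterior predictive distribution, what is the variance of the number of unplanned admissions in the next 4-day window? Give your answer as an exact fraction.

Total count 17 over total exposure 7 days.
Conjugate update: add total count to the shape and total exposure to the rate, giving Gamma(25, 13).
The posterior predictive for a window of length T is Negative Binomial with variance T·α'·(β'+T)/β'² = 4·25·17/169 = 1700/169.

1700/169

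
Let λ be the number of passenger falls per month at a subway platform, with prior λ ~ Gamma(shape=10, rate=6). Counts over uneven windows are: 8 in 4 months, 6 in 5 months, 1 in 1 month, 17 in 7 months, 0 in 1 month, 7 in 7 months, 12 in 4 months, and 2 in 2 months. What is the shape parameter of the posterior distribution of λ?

Total count: 8 + 6 + 1 + 17 + 0 + 7 + 12 + 2 = 53.
Total exposure: 4 + 5 + 1 + 7 + 1 + 7 + 4 + 2 = 31 months.
Posterior: α' = 10 + 53 = 63, β' = 6 + 31 = 37.

63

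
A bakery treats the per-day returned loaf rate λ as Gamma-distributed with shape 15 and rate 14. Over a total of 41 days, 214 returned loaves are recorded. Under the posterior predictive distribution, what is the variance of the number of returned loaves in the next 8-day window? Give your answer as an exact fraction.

115416/3025

Total count 214 over total exposure 41 days.
The Gamma prior is conjugate for the Poisson rate, so λ | data ~ Gamma(15+214, 14+41) = Gamma(229, 55).
The posterior predictive for a window of length T is Negative Binomial with variance T·α'·(β'+T)/β'² = 8·229·63/3025 = 115416/3025.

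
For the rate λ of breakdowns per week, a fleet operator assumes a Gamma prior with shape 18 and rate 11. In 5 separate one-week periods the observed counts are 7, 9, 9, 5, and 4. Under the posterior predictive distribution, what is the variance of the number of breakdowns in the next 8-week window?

Total count: 7 + 9 + 9 + 5 + 4 = 34.
Total exposure: 5 weeks.
By Gamma–Poisson conjugacy, the posterior is Gamma(α + Σx, β + Σt) = Gamma(18 + 34, 11 + 5) = Gamma(52, 16).
The posterior predictive for a window of length T is Negative Binomial with variance T·α'·(β'+T)/β'² = 8·52·24/256 = 39.

39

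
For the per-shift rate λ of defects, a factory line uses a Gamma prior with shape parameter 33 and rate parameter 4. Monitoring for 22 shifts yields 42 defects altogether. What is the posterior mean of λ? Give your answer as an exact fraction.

Total count 42 over total exposure 22 shifts.
Posterior: α' = 33 + 42 = 75, β' = 4 + 22 = 26.
Posterior mean = α'/β' = 75/26.

75/26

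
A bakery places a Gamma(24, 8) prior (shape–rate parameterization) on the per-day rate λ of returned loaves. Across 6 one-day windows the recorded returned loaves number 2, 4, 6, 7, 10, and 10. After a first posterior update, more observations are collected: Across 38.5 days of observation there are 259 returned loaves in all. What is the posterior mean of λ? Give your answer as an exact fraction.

Total count: 2 + 4 + 6 + 7 + 10 + 10 = 39.
Total exposure: 6 days.
After the first batch: Gamma(24 + 39, 8 + 6) = Gamma(63, 14).
Total count 259 over total exposure 38.5 days.
After the second batch: Gamma(63 + 259, 14 + 38.5) = Gamma(322, 105/2).
Posterior mean = α'/β' = 322/(105/2) = 92/15.

92/15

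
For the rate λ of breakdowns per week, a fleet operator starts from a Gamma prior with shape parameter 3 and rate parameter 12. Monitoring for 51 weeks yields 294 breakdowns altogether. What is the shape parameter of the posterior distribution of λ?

297

Total count 294 over total exposure 51 weeks.
Gamma(α, β) with Poisson data over total exposure Σt gives posterior Gamma(α+Σx, β+Σt) = Gamma(297, 63).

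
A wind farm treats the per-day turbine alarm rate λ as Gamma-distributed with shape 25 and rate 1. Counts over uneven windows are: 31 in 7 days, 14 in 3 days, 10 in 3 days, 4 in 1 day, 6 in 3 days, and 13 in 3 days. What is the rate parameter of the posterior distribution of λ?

Total count: 31 + 14 + 10 + 4 + 6 + 13 = 78.
Total exposure: 7 + 3 + 3 + 1 + 3 + 3 = 20 days.
Gamma(α, β) with Poisson data over total exposure Σt gives posterior Gamma(α+Σx, β+Σt) = Gamma(103, 21).

21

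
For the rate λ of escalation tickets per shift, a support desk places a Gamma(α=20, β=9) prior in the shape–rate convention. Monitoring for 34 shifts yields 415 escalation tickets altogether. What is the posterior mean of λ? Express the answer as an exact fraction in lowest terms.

Total count 415 over total exposure 34 shifts.
Gamma(α, β) with Poisson data over total exposure Σt gives posterior Gamma(α+Σx, β+Σt) = Gamma(435, 43).
Posterior mean = α'/β' = 435/43.

435/43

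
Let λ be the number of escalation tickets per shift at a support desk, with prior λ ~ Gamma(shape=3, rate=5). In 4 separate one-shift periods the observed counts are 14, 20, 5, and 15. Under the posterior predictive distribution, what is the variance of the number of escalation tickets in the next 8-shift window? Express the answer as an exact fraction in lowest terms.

2584/27

Total count: 14 + 20 + 5 + 15 = 54.
Total exposure: 4 shifts.
By Gamma–Poisson conjugacy, the posterior is Gamma(α + Σx, β + Σt) = Gamma(3 + 54, 5 + 4) = Gamma(57, 9).
The posterior predictive for a window of length T is Negative Binomial with variance T·α'·(β'+T)/β'² = 8·57·17/81 = 2584/27.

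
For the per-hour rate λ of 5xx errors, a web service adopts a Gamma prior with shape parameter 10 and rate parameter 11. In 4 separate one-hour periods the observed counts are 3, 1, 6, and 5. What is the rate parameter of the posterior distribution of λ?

Total count: 3 + 1 + 6 + 5 = 15.
Total exposure: 4 hours.
By Gamma–Poisson conjugacy, the posterior is Gamma(α + Σx, β + Σt) = Gamma(10 + 15, 11 + 4) = Gamma(25, 15).

15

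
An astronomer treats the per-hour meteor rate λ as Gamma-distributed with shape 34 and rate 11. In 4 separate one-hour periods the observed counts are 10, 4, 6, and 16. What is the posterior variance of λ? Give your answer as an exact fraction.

Total count: 10 + 4 + 6 + 16 = 36.
Total exposure: 4 hours.
By Gamma–Poisson conjugacy, the posterior is Gamma(α + Σx, β + Σt) = Gamma(34 + 36, 11 + 4) = Gamma(70, 15).
Posterior variance = α'/β'² = 70/225 = 14/45.

14/45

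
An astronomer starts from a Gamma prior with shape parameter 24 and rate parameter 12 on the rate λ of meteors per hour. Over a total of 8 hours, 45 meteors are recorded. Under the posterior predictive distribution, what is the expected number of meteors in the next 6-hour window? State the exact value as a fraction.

Total count 45 over total exposure 8 hours.
Gamma(α, β) with Poisson data over total exposure Σt gives posterior Gamma(α+Σx, β+Σt) = Gamma(69, 20).
Predictive mean over a 6-hour window = T·E[λ|data] = 6·69/20 = 207/10.

207/10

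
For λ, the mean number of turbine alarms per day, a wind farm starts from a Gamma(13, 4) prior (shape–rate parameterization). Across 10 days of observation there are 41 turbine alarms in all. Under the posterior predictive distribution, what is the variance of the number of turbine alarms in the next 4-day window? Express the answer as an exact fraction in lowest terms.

Total count 41 over total exposure 10 days.
By Gamma–Poisson conjugacy, the posterior is Gamma(α + Σx, β + Σt) = Gamma(13 + 41, 4 + 10) = Gamma(54, 14).
The posterior predictive for a window of length T is Negative Binomial with variance T·α'·(β'+T)/β'² = 4·54·18/196 = 972/49.

972/49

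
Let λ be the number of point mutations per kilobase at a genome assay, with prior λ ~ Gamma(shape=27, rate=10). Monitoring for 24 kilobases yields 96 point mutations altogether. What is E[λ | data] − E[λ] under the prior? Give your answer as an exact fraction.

Total count 96 over total exposure 24 kilobases.
By Gamma–Poisson conjugacy, the posterior is Gamma(α + Σx, β + Σt) = Gamma(27 + 96, 10 + 24) = Gamma(123, 34).
Posterior mean = 123/34 = 123/34; prior mean = 27/10 = 27/10. Difference = 123/34 − 27/10 = 78/85.

78/85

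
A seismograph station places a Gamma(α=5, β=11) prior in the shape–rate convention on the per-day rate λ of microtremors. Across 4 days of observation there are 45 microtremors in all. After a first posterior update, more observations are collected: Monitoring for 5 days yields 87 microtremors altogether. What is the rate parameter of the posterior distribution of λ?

Total count 45 over total exposure 4 days.
After the first batch: Gamma(5 + 45, 11 + 4) = Gamma(50, 15).
Total count 87 over total exposure 5 days.
After the second batch: Gamma(50 + 87, 15 + 5) = Gamma(137, 20).

20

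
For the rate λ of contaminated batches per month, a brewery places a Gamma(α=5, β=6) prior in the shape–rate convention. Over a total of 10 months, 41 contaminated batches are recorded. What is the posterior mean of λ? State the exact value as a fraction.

23/8

Total count 41 over total exposure 10 months.
Conjugate update: add total count to the shape and total exposure to the rate, giving Gamma(46, 16).
Posterior mean = α'/β' = 46/16 = 23/8.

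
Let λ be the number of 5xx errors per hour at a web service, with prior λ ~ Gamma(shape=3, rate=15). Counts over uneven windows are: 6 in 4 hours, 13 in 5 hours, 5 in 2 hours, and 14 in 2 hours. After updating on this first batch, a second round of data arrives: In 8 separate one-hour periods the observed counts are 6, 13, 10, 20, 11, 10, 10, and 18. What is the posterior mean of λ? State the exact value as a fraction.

139/36

Total count: 6 + 13 + 5 + 14 = 38.
Total exposure: 4 + 5 + 2 + 2 = 13 hours.
After the first batch: Gamma(3 + 38, 15 + 13) = Gamma(41, 28).
Total count: 6 + 13 + 10 + 20 + 11 + 10 + 10 + 18 = 98.
Total exposure: 8 hours.
After the second batch: Gamma(41 + 98, 28 + 8) = Gamma(139, 36).
Posterior mean = α'/β' = 139/36.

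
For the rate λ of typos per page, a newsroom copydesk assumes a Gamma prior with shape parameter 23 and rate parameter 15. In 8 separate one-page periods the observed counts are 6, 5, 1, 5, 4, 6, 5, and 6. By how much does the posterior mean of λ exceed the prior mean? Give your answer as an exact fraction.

386/345

Total count: 6 + 5 + 1 + 5 + 4 + 6 + 5 + 6 = 38.
Total exposure: 8 pages.
Posterior: α' = 23 + 38 = 61, β' = 15 + 8 = 23.
Posterior mean = 61/23 = 61/23; prior mean = 23/15 = 23/15. Difference = 61/23 − 23/15 = 386/345.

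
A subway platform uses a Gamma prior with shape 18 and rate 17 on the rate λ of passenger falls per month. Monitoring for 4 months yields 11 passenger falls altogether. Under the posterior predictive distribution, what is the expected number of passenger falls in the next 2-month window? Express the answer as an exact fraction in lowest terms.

58/21

Total count 11 over total exposure 4 months.
The Gamma prior is conjugate for the Poisson rate, so λ | data ~ Gamma(18+11, 17+4) = Gamma(29, 21).
Predictive mean over a 2-month window = T·E[λ|data] = 2·29/21 = 58/21.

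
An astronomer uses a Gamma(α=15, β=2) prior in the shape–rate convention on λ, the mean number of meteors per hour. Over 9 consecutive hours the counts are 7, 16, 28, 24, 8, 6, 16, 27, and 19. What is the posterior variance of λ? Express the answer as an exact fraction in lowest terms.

Total count: 7 + 16 + 28 + 24 + 8 + 6 + 16 + 27 + 19 = 151.
Total exposure: 9 hours.
Gamma(α, β) with Poisson data over total exposure Σt gives posterior Gamma(α+Σx, β+Σt) = Gamma(166, 11).
Posterior variance = α'/β'² = 166/121.

166/121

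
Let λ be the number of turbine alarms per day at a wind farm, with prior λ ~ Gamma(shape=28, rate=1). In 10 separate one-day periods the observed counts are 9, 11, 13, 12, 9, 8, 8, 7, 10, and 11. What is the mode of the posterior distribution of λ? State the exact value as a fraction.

Total count: 9 + 11 + 13 + 12 + 9 + 8 + 8 + 7 + 10 + 11 = 98.
Total exposure: 10 days.
Posterior: α' = 28 + 98 = 126, β' = 1 + 10 = 11.
Posterior mode = (α'−1)/β' = 125/11.

125/11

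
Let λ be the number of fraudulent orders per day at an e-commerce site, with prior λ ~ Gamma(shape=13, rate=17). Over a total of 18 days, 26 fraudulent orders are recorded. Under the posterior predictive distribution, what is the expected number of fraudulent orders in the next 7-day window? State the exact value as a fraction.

39/5

Total count 26 over total exposure 18 days.
By Gamma–Poisson conjugacy, the posterior is Gamma(α + Σx, β + Σt) = Gamma(13 + 26, 17 + 18) = Gamma(39, 35).
Predictive mean over a 7-day window = T·E[λ|data] = 7·39/35 = 39/5.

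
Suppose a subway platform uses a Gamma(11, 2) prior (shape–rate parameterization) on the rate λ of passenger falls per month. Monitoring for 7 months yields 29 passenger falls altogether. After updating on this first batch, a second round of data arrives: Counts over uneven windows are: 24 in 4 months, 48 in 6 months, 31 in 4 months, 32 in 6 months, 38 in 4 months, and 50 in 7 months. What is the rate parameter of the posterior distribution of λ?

40

Total count 29 over total exposure 7 months.
After the first batch: Gamma(11 + 29, 2 + 7) = Gamma(40, 9).
Total count: 24 + 48 + 31 + 32 + 38 + 50 = 223.
Total exposure: 4 + 6 + 4 + 6 + 4 + 7 = 31 months.
After the second batch: Gamma(40 + 223, 9 + 31) = Gamma(263, 40).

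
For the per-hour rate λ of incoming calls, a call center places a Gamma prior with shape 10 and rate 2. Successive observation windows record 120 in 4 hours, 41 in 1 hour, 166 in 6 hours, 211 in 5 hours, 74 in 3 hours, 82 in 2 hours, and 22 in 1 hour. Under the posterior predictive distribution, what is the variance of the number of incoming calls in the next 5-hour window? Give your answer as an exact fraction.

17545/96

Total count: 120 + 41 + 166 + 211 + 74 + 82 + 22 = 716.
Total exposure: 4 + 1 + 6 + 5 + 3 + 2 + 1 = 22 hours.
The Gamma prior is conjugate for the Poisson rate, so λ | data ~ Gamma(10+716, 2+22) = Gamma(726, 24).
The posterior predictive for a window of length T is Negative Binomial with variance T·α'·(β'+T)/β'² = 5·726·29/576 = 17545/96.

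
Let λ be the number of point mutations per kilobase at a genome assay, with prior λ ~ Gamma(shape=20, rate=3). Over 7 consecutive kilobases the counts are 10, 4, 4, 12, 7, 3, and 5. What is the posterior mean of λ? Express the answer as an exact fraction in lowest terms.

Total count: 10 + 4 + 4 + 12 + 7 + 3 + 5 = 45.
Total exposure: 7 kilobases.
By Gamma–Poisson conjugacy, the posterior is Gamma(α + Σx, β + Σt) = Gamma(20 + 45, 3 + 7) = Gamma(65, 10).
Posterior mean = α'/β' = 65/10 = 13/2.

13/2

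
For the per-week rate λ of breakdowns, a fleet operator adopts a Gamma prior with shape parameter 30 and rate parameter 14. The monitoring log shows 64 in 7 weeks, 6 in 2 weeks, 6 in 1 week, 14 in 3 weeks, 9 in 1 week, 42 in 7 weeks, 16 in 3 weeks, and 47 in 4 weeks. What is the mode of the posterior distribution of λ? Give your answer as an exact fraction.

233/42

Total count: 64 + 6 + 6 + 14 + 9 + 42 + 16 + 47 = 204.
Total exposure: 7 + 2 + 1 + 3 + 1 + 7 + 3 + 4 = 28 weeks.
Posterior: α' = 30 + 204 = 234, β' = 14 + 28 = 42.
Posterior mode = (α'−1)/β' = 233/42.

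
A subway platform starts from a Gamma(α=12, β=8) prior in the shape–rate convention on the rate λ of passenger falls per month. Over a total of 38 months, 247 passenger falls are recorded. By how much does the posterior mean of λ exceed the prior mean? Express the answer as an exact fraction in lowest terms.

95/23

Total count 247 over total exposure 38 months.
The Gamma prior is conjugate for the Poisson rate, so λ | data ~ Gamma(12+247, 8+38) = Gamma(259, 46).
Posterior mean = 259/46 = 259/46; prior mean = 12/8 = 3/2. Difference = 259/46 − 3/2 = 95/23.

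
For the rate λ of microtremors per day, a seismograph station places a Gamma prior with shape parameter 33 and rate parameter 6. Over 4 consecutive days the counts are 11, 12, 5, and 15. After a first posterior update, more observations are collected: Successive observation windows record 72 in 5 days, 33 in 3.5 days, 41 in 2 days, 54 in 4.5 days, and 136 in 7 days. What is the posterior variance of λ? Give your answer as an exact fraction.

Total count: 11 + 12 + 5 + 15 = 43.
Total exposure: 4 days.
After the first batch: Gamma(33 + 43, 6 + 4) = Gamma(76, 10).
Total count: 72 + 33 + 41 + 54 + 136 = 336.
Total exposure: 5 + 3.5 + 2 + 4.5 + 7 = 22 days.
After the second batch: Gamma(76 + 336, 10 + 22) = Gamma(412, 32).
Posterior variance = α'/β'² = 412/1024 = 103/256.

103/256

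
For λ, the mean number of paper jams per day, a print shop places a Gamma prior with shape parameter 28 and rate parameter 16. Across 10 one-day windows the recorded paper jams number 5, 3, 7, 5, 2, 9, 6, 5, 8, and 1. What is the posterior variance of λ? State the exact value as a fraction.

79/676

Total count: 5 + 3 + 7 + 5 + 2 + 9 + 6 + 5 + 8 + 1 = 51.
Total exposure: 10 days.
The Gamma prior is conjugate for the Poisson rate, so λ | data ~ Gamma(28+51, 16+10) = Gamma(79, 26).
Posterior variance = α'/β'² = 79/676.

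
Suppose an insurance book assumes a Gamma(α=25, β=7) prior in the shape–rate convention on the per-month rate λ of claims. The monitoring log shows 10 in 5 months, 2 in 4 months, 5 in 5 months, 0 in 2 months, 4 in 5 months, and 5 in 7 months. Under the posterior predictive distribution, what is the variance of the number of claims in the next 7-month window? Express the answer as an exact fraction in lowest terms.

306/25

Total count: 10 + 2 + 5 + 0 + 4 + 5 = 26.
Total exposure: 5 + 4 + 5 + 2 + 5 + 7 = 28 months.
The Gamma prior is conjugate for the Poisson rate, so λ | data ~ Gamma(25+26, 7+28) = Gamma(51, 35).
The posterior predictive for a window of length T is Negative Binomial with variance T·α'·(β'+T)/β'² = 7·51·42/1225 = 306/25.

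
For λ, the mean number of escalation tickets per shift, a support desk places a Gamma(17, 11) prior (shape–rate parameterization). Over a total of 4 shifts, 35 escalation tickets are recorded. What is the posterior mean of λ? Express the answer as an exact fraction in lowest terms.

52/15

Total count 35 over total exposure 4 shifts.
Conjugate update: add total count to the shape and total exposure to the rate, giving Gamma(52, 15).
Posterior mean = α'/β' = 52/15.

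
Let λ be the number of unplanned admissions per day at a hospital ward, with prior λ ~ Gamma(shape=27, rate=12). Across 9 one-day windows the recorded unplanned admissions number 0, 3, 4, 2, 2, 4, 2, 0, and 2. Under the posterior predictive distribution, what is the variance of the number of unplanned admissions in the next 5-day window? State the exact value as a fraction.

5980/441

Total count: 0 + 3 + 4 + 2 + 2 + 4 + 2 + 0 + 2 = 19.
Total exposure: 9 days.
Posterior: α' = 27 + 19 = 46, β' = 12 + 9 = 21.
The posterior predictive for a window of length T is Negative Binomial with variance T·α'·(β'+T)/β'² = 5·46·26/441 = 5980/441.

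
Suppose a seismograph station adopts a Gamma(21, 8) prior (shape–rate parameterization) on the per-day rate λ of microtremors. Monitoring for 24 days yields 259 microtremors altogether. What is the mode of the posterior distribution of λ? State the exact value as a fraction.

279/32

Total count 259 over total exposure 24 days.
Conjugate update: add total count to the shape and total exposure to the rate, giving Gamma(280, 32).
Posterior mode = (α'−1)/β' = 279/32.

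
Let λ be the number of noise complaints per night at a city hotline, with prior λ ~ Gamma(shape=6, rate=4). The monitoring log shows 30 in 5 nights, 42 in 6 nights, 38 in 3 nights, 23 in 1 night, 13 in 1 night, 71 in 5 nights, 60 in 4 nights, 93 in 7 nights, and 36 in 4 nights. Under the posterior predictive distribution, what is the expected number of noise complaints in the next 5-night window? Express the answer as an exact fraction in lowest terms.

103/2

Total count: 30 + 42 + 38 + 23 + 13 + 71 + 60 + 93 + 36 = 406.
Total exposure: 5 + 6 + 3 + 1 + 1 + 5 + 4 + 7 + 4 = 36 nights.
Gamma(α, β) with Poisson data over total exposure Σt gives posterior Gamma(α+Σx, β+Σt) = Gamma(412, 40).
Predictive mean over a 5-night window = T·E[λ|data] = 5·412/40 = 103/2.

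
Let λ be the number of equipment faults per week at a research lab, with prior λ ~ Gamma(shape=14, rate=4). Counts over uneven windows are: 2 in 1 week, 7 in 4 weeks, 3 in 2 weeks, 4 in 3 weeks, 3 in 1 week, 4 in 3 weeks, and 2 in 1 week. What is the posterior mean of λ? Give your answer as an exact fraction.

Total count: 2 + 7 + 3 + 4 + 3 + 4 + 2 = 25.
Total exposure: 1 + 4 + 2 + 3 + 1 + 3 + 1 = 15 weeks.
The Gamma prior is conjugate for the Poisson rate, so λ | data ~ Gamma(14+25, 4+15) = Gamma(39, 19).
Posterior mean = α'/β' = 39/19.

39/19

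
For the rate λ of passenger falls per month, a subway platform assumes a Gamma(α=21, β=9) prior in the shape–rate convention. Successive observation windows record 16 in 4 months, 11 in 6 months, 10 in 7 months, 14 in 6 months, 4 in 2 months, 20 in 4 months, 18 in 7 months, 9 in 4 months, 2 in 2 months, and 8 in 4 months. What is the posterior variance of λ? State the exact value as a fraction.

133/3025

Total count: 16 + 11 + 10 + 14 + 4 + 20 + 18 + 9 + 2 + 8 = 112.
Total exposure: 4 + 6 + 7 + 6 + 2 + 4 + 7 + 4 + 2 + 4 = 46 months.
By Gamma–Poisson conjugacy, the posterior is Gamma(α + Σx, β + Σt) = Gamma(21 + 112, 9 + 46) = Gamma(133, 55).
Posterior variance = α'/β'² = 133/3025.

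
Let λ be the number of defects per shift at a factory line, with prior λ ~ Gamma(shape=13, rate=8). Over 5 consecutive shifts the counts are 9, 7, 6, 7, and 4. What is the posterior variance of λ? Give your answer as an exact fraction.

Total count: 9 + 7 + 6 + 7 + 4 = 33.
Total exposure: 5 shifts.
The Gamma prior is conjugate for the Poisson rate, so λ | data ~ Gamma(13+33, 8+5) = Gamma(46, 13).
Posterior variance = α'/β'² = 46/169.

46/169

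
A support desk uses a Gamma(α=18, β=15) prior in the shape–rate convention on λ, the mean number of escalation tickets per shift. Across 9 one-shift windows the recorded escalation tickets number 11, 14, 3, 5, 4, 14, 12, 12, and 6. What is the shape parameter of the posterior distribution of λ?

Total count: 11 + 14 + 3 + 5 + 4 + 14 + 12 + 12 + 6 = 81.
Total exposure: 9 shifts.
The Gamma prior is conjugate for the Poisson rate, so λ | data ~ Gamma(18+81, 15+9) = Gamma(99, 24).

99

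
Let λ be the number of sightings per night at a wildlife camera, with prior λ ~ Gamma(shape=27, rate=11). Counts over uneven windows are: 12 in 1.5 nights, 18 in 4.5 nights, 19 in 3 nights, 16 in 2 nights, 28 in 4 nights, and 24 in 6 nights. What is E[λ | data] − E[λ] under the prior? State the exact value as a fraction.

Total count: 12 + 18 + 19 + 16 + 28 + 24 = 117.
Total exposure: 1.5 + 4.5 + 3 + 2 + 4 + 6 = 21 nights.
Posterior: α' = 27 + 117 = 144, β' = 11 + 21 = 32.
Posterior mean = 144/32 = 9/2; prior mean = 27/11 = 27/11. Difference = 9/2 − 27/11 = 45/22.

45/22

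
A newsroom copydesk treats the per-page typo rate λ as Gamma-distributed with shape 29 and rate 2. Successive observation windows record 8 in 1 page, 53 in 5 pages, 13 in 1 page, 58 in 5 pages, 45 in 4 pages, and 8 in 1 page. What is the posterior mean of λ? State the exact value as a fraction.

Total count: 8 + 53 + 13 + 58 + 45 + 8 = 185.
Total exposure: 1 + 5 + 1 + 5 + 4 + 1 = 17 pages.
Conjugate update: add total count to the shape and total exposure to the rate, giving Gamma(214, 19).
Posterior mean = α'/β' = 214/19.

214/19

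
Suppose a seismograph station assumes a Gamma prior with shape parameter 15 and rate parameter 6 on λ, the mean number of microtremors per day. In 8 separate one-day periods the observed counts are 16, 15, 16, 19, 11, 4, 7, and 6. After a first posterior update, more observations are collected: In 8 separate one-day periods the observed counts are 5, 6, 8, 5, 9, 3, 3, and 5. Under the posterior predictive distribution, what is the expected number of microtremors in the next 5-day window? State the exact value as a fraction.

Total count: 16 + 15 + 16 + 19 + 11 + 4 + 7 + 6 = 94.
Total exposure: 8 days.
After the first batch: Gamma(15 + 94, 6 + 8) = Gamma(109, 14).
Total count: 5 + 6 + 8 + 5 + 9 + 3 + 3 + 5 = 44.
Total exposure: 8 days.
After the second batch: Gamma(109 + 44, 14 + 8) = Gamma(153, 22).
Predictive mean over a 5-day window = T·E[λ|data] = 5·153/22 = 765/22.

765/22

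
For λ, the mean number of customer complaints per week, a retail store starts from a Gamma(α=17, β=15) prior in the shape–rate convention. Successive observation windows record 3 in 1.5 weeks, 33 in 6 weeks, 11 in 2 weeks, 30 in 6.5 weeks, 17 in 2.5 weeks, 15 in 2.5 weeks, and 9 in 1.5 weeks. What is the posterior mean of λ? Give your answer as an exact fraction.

18/5

Total count: 3 + 33 + 11 + 30 + 17 + 15 + 9 = 118.
Total exposure: 1.5 + 6 + 2 + 6.5 + 2.5 + 2.5 + 1.5 = 22.5 weeks.
Conjugate update: add total count to the shape and total exposure to the rate, giving Gamma(135, 75/2).
Posterior mean = α'/β' = 135/(75/2) = 18/5.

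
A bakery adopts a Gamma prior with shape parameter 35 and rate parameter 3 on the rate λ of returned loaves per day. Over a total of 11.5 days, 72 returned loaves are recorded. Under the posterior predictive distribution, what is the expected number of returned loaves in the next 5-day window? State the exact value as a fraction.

Total count 72 over total exposure 11.5 days.
Conjugate update: add total count to the shape and total exposure to the rate, giving Gamma(107, 29/2).
Predictive mean over a 5-day window = T·E[λ|data] = 5·107/(29/2) = 1070/29.

1070/29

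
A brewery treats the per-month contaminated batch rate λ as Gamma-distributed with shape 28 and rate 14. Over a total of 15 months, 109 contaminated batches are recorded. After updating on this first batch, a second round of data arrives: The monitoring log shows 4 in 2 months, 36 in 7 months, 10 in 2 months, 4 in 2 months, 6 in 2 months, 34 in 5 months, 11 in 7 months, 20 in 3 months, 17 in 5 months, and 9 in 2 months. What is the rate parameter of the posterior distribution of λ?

66

Total count 109 over total exposure 15 months.
After the first batch: Gamma(28 + 109, 14 + 15) = Gamma(137, 29).
Total count: 4 + 36 + 10 + 4 + 6 + 34 + 11 + 20 + 17 + 9 = 151.
Total exposure: 2 + 7 + 2 + 2 + 2 + 5 + 7 + 3 + 5 + 2 = 37 months.
After the second batch: Gamma(137 + 151, 29 + 37) = Gamma(288, 66).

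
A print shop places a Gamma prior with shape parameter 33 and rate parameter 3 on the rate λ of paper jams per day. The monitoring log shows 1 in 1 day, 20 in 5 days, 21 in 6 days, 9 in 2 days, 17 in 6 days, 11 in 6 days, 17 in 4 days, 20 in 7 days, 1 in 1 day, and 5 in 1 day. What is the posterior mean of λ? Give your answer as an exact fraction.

155/42

Total count: 1 + 20 + 21 + 9 + 17 + 11 + 17 + 20 + 1 + 5 = 122.
Total exposure: 1 + 5 + 6 + 2 + 6 + 6 + 4 + 7 + 1 + 1 = 39 days.
Posterior: α' = 33 + 122 = 155, β' = 3 + 39 = 42.
Posterior mean = α'/β' = 155/42.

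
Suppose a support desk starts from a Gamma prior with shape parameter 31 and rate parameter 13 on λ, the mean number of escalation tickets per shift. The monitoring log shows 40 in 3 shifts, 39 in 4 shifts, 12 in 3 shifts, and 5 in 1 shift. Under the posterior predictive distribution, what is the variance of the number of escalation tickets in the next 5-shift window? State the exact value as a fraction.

18415/576

Total count: 40 + 39 + 12 + 5 = 96.
Total exposure: 3 + 4 + 3 + 1 = 11 shifts.
Conjugate update: add total count to the shape and total exposure to the rate, giving Gamma(127, 24).
The posterior predictive for a window of length T is Negative Binomial with variance T·α'·(β'+T)/β'² = 5·127·29/576 = 18415/576.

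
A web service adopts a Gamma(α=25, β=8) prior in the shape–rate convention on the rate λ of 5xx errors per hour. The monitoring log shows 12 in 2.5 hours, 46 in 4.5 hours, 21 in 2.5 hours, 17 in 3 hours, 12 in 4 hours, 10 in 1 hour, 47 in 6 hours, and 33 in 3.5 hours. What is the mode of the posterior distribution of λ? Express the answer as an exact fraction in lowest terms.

Total count: 12 + 46 + 21 + 17 + 12 + 10 + 47 + 33 = 198.
Total exposure: 2.5 + 4.5 + 2.5 + 3 + 4 + 1 + 6 + 3.5 = 27 hours.
Posterior: α' = 25 + 198 = 223, β' = 8 + 27 = 35.
Posterior mode = (α'−1)/β' = 222/35.

222/35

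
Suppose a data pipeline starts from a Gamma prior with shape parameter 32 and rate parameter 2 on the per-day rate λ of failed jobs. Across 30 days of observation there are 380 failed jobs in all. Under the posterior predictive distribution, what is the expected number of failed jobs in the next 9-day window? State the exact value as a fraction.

Total count 380 over total exposure 30 days.
Posterior: α' = 32 + 380 = 412, β' = 2 + 30 = 32.
Predictive mean over a 9-day window = T·E[λ|data] = 9·412/32 = 927/8.

927/8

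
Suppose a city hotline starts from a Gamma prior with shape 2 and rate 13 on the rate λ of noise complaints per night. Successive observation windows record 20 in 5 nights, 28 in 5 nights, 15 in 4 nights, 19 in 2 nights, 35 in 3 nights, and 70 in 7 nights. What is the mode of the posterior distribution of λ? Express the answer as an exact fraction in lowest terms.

188/39

Total count: 20 + 28 + 15 + 19 + 35 + 70 = 187.
Total exposure: 5 + 5 + 4 + 2 + 3 + 7 = 26 nights.
Gamma(α, β) with Poisson data over total exposure Σt gives posterior Gamma(α+Σx, β+Σt) = Gamma(189, 39).
Posterior mode = (α'−1)/β' = 188/39.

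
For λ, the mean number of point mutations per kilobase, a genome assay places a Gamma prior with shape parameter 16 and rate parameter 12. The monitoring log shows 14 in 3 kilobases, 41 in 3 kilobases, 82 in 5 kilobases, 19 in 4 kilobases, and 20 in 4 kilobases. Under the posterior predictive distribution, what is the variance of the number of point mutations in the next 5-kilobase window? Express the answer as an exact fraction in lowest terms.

Total count: 14 + 41 + 82 + 19 + 20 = 176.
Total exposure: 3 + 3 + 5 + 4 + 4 = 19 kilobases.
Conjugate update: add total count to the shape and total exposure to the rate, giving Gamma(192, 31).
The posterior predictive for a window of length T is Negative Binomial with variance T·α'·(β'+T)/β'² = 5·192·36/961 = 34560/961.

34560/961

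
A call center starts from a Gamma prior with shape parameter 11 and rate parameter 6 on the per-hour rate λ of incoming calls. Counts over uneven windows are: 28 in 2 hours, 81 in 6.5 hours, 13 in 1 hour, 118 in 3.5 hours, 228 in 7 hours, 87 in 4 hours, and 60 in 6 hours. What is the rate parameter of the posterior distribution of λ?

Total count: 28 + 81 + 13 + 118 + 228 + 87 + 60 = 615.
Total exposure: 2 + 6.5 + 1 + 3.5 + 7 + 4 + 6 = 30 hours.
By Gamma–Poisson conjugacy, the posterior is Gamma(α + Σx, β + Σt) = Gamma(11 + 615, 6 + 30) = Gamma(626, 36).

36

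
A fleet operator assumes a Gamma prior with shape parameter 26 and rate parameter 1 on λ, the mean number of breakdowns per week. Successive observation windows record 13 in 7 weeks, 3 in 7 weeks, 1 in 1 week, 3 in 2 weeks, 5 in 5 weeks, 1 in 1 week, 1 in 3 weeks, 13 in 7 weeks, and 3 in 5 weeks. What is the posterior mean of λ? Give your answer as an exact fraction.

23/13

Total count: 13 + 3 + 1 + 3 + 5 + 1 + 1 + 13 + 3 = 43.
Total exposure: 7 + 7 + 1 + 2 + 5 + 1 + 3 + 7 + 5 = 38 weeks.
The Gamma prior is conjugate for the Poisson rate, so λ | data ~ Gamma(26+43, 1+38) = Gamma(69, 39).
Posterior mean = α'/β' = 69/39 = 23/13.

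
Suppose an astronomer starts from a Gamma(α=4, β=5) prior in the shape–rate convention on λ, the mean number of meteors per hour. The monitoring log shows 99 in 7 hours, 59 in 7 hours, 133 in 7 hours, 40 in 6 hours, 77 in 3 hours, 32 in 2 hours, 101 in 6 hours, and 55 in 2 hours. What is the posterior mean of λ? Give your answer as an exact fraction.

40/3

Total count: 99 + 59 + 133 + 40 + 77 + 32 + 101 + 55 = 596.
Total exposure: 7 + 7 + 7 + 6 + 3 + 2 + 6 + 2 = 40 hours.
Posterior: α' = 4 + 596 = 600, β' = 5 + 40 = 45.
Posterior mean = α'/β' = 600/45 = 40/3.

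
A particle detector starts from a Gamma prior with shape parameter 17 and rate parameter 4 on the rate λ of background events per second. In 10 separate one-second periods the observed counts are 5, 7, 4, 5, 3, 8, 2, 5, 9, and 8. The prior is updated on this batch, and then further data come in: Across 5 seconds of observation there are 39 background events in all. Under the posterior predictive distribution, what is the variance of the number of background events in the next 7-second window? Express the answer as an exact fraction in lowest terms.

20384/361

Total count: 5 + 7 + 4 + 5 + 3 + 8 + 2 + 5 + 9 + 8 = 56.
Total exposure: 10 seconds.
After the first batch: Gamma(17 + 56, 4 + 10) = Gamma(73, 14).
Total count 39 over total exposure 5 seconds.
After the second batch: Gamma(73 + 39, 14 + 5) = Gamma(112, 19).
The posterior predictive for a window of length T is Negative Binomial with variance T·α'·(β'+T)/β'² = 7·112·26/361 = 20384/361.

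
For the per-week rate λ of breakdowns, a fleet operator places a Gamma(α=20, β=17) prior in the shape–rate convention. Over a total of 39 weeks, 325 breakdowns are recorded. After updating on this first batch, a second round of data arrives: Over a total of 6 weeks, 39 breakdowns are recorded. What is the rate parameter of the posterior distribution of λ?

Total count 325 over total exposure 39 weeks.
After the first batch: Gamma(20 + 325, 17 + 39) = Gamma(345, 56).
Total count 39 over total exposure 6 weeks.
After the second batch: Gamma(345 + 39, 56 + 6) = Gamma(384, 62).

62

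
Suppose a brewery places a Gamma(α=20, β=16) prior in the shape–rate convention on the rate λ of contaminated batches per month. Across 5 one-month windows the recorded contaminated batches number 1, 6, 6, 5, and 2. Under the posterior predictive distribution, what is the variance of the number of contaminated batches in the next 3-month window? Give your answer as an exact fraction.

Total count: 1 + 6 + 6 + 5 + 2 = 20.
Total exposure: 5 months.
Posterior: α' = 20 + 20 = 40, β' = 16 + 5 = 21.
The posterior predictive for a window of length T is Negative Binomial with variance T·α'·(β'+T)/β'² = 3·40·24/441 = 320/49.

320/49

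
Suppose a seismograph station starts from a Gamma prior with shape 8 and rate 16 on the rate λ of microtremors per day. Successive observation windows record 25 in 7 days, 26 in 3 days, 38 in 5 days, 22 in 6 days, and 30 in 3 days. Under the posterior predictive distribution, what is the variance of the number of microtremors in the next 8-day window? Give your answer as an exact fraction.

Total count: 25 + 26 + 38 + 22 + 30 = 141.
Total exposure: 7 + 3 + 5 + 6 + 3 = 24 days.
By Gamma–Poisson conjugacy, the posterior is Gamma(α + Σx, β + Σt) = Gamma(8 + 141, 16 + 24) = Gamma(149, 40).
The posterior predictive for a window of length T is Negative Binomial with variance T·α'·(β'+T)/β'² = 8·149·48/1600 = 894/25.

894/25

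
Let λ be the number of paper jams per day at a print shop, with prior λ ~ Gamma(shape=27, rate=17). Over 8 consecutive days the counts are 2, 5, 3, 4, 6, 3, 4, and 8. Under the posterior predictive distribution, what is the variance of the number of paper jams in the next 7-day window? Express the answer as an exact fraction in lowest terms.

Total count: 2 + 5 + 3 + 4 + 6 + 3 + 4 + 8 = 35.
Total exposure: 8 days.
Conjugate update: add total count to the shape and total exposure to the rate, giving Gamma(62, 25).
The posterior predictive for a window of length T is Negative Binomial with variance T·α'·(β'+T)/β'² = 7·62·32/625 = 13888/625.

13888/625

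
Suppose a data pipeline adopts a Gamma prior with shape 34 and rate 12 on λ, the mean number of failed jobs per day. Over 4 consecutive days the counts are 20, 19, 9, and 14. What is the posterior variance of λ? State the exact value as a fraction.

Total count: 20 + 19 + 9 + 14 = 62.
Total exposure: 4 days.
Gamma(α, β) with Poisson data over total exposure Σt gives posterior Gamma(α+Σx, β+Σt) = Gamma(96, 16).
Posterior variance = α'/β'² = 96/256 = 3/8.

3/8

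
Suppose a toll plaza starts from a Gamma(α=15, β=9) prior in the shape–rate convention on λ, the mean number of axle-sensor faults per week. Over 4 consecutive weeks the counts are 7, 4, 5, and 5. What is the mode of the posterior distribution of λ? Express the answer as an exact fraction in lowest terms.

35/13

Total count: 7 + 4 + 5 + 5 = 21.
Total exposure: 4 weeks.
The Gamma prior is conjugate for the Poisson rate, so λ | data ~ Gamma(15+21, 9+4) = Gamma(36, 13).
Posterior mode = (α'−1)/β' = 35/13.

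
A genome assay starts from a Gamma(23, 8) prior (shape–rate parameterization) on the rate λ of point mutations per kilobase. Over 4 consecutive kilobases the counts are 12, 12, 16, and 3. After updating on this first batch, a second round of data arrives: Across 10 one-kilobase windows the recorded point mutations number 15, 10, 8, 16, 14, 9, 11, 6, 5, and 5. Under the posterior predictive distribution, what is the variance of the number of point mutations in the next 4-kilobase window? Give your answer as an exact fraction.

Total count: 12 + 12 + 16 + 3 = 43.
Total exposure: 4 kilobases.
After the first batch: Gamma(23 + 43, 8 + 4) = Gamma(66, 12).
Total count: 15 + 10 + 8 + 16 + 14 + 9 + 11 + 6 + 5 + 5 = 99.
Total exposure: 10 kilobases.
After the second batch: Gamma(66 + 99, 12 + 10) = Gamma(165, 22).
The posterior predictive for a window of length T is Negative Binomial with variance T·α'·(β'+T)/β'² = 4·165·26/484 = 390/11.

390/11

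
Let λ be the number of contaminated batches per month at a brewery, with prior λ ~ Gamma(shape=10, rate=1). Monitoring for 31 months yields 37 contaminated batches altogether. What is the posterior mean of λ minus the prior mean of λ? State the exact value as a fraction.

-273/32

Total count 37 over total exposure 31 months.
The Gamma prior is conjugate for the Poisson rate, so λ | data ~ Gamma(10+37, 1+31) = Gamma(47, 32).
Posterior mean = 47/32 = 47/32; prior mean = 10/1 = 10. Difference = 47/32 − 10 = -273/32.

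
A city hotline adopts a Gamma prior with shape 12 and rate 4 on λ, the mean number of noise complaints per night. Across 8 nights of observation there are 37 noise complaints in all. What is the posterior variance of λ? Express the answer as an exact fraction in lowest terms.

49/144

Total count 37 over total exposure 8 nights.
Posterior: α' = 12 + 37 = 49, β' = 4 + 8 = 12.
Posterior variance = α'/β'² = 49/144.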